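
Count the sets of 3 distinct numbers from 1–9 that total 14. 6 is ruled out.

6

3 distinct digits from 1–9 sum between 6 and 24.
Dropping sets that contain 6.
Enumerating: {1,4,9}, {1,5,8}, {2,3,9}, {2,4,8}, {2,5,7}, {3,4,7}.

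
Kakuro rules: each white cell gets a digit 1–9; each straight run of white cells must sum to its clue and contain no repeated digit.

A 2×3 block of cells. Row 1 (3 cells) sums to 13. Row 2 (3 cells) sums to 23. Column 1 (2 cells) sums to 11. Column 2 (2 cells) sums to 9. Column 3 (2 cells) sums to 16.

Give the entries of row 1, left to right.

23 in 3 cells must be {6,8,9}; 16 in 2 cells must be {7,9}.
The 23 across and the 16 down share only 9, so (2,3) = 9.
(1,3) = 16 − 9 = 7 completes the 16 down.
Nothing is forced directly, so branch on (2,1), whose candidates are 6 or 8. If (2,1) = 8: then (1,1) would have to be in {1,2,4,5} for the 13 across but in {3} for the 11 down — contradiction. So (2,1) = 6.
(1,1) = 11 − 6 = 5 completes the 11 down.
(1,2) = 13 − 12 = 1 completes the 13 across.
(2,2) = 23 − 15 = 8 completes the 23 across.

5, 1, 7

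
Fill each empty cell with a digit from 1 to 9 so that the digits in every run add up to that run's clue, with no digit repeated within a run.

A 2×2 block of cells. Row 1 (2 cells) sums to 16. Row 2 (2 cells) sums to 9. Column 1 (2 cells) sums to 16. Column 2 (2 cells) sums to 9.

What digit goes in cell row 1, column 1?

9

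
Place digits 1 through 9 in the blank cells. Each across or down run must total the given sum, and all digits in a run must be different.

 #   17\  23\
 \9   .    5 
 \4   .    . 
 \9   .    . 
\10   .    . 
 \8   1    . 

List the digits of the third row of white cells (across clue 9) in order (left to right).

4 in 2 cells must be {1,3}.
R1C1 = 9 − 5 = 4 completes the 9 across.
Given what's placed, R2C1 must be 3 to fit the 4 across and 17 down.
R2C2 = 4 − 3 = 1 completes the 4 across.
R5C2 = 8 − 1 = 7 completes the 8 across.
Nothing is forced directly, so branch on R3C1, whose candidates are 2 or 7. If R3C1 = 2: then R3C2 would have to be in {7} for the 9 across but in {2,4,6,8} for the 23 down — contradiction. So R3C1 = 7.
R3C2 = 9 − 7 = 2 completes the 9 across.

7 2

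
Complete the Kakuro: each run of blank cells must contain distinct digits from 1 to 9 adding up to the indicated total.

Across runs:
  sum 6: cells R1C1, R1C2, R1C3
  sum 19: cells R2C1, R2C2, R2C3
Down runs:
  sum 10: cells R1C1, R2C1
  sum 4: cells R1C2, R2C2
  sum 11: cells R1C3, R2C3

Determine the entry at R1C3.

2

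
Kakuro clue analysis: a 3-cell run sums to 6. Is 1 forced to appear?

Yes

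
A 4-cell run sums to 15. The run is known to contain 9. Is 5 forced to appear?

No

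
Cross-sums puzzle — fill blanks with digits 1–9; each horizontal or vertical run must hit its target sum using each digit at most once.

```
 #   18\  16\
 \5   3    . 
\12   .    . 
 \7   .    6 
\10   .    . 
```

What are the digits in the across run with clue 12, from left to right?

5 7

R1C2 = 5 − 3 = 2 completes the 5 across.
R3C1 = 7 − 6 = 1 completes the 7 across.
No cell is forced outright now. R2C1 can only be 5 or 8 or 9 (the digits allowed by both its 12 across and its 18 down). If R2C1 = 8: then R2C2 would have to be in {4} for the 12 across but in {1,3,5,7} for the 16 down — contradiction. If R2C1 = 9: that forces R2C2 = 3, after which R4C1 would have to be in {1,2,3,4,6,7,8,9} for the 10 across but in {5} for the 18 down — contradiction. So R2C1 = 5.
R2C2 = 12 − 5 = 7 completes the 12 across.
R4C1 = 18 − 9 = 9 completes the 18 down.
R4C2 = 10 − 9 = 1 completes the 10 across.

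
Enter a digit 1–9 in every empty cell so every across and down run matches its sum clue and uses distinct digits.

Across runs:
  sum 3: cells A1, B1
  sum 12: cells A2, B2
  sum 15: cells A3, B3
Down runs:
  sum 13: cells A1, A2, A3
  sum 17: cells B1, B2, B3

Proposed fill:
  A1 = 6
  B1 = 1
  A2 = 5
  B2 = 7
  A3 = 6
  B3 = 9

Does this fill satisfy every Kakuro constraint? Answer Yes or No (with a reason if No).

No — the down run A1–A3 sums to 17, not 13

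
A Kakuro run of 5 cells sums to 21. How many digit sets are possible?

8

5 distinct digits from 1–9 sum between 15 and 35.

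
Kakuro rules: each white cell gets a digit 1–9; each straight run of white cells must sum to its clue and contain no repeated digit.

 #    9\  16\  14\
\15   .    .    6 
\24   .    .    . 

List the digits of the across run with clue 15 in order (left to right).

24 in 3 cells must be {7,8,9}; 16 in 2 cells must be {7,9}.
Given what's placed, R1C2 must be 7 to fit the 15 across and 16 down.
R2C2 = 16 − 7 = 9 completes the 16 down.
R2C3 = 14 − 6 = 8 completes the 14 down.
R1C1 = 15 − 13 = 2 completes the 15 across.
R2C1 = 24 − 17 = 7 completes the 24 across.

2, 7, 6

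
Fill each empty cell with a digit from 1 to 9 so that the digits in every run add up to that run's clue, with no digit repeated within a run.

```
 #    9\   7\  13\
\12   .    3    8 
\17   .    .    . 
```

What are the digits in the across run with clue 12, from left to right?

R1C1 = 12 − 11 = 1 completes the 12 across.
R2C1 = 9 − 1 = 8 completes the 9 down.
R2C2 = 7 − 3 = 4 completes the 7 down.
R2C3 = 17 − 12 = 5 completes the 17 across.

1 3 8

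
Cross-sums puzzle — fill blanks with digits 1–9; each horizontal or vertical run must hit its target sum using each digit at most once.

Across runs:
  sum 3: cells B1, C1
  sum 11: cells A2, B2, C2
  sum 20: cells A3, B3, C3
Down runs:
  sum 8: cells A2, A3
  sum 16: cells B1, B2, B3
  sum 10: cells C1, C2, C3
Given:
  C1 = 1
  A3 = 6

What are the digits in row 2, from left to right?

3 in 2 cells must be {1,2}.
B1 = 3 − 1 = 2 completes the 3 across.
A2 = 8 − 6 = 2 completes the 8 down.
Given what's placed, C3 must be 5 to fit the 20 across and 10 down.
C2 = 10 − 6 = 4 completes the 10 down.
B3 = 20 − 11 = 9 completes the 20 across.
B2 = 11 − 6 = 5 completes the 11 across.

2 5 4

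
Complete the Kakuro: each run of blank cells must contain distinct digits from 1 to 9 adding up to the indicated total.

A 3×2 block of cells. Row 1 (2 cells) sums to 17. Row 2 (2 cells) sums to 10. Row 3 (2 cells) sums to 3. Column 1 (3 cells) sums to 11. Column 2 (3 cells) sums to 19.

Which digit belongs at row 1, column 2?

9

17 in 2 cells must be {8,9}; 3 in 2 cells must be {1,2}.
The 17 across and the 11 down share only 8, so (1,1) = 8.
(1,2) = 17 − 8 = 9 completes the 17 across.
Given what's placed, (3,2) must be 2 to fit the 3 across and 19 down.
(2,2) = 19 − 11 = 8 completes the 19 down.
(3,1) = 3 − 2 = 1 completes the 3 across.
(2,1) = 10 − 8 = 2 completes the 10 across.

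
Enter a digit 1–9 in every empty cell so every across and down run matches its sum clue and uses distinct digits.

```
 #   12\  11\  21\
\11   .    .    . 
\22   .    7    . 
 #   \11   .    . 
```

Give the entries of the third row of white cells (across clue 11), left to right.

Given what's placed, R2C1 must be 9 to fit the 22 across and 12 down.
R2C3 = 22 − 16 = 6 completes the 22 across.
Given what's placed, R3C2 must be 3 to fit the 11 across and 11 down.
R3C3 = 11 − 3 = 8 completes the 11 across.
R1C1 = 12 − 9 = 3 completes the 12 down.
R1C2 = 11 − 10 = 1 completes the 11 down.
R1C3 = 11 − 4 = 7 completes the 11 across.

3 8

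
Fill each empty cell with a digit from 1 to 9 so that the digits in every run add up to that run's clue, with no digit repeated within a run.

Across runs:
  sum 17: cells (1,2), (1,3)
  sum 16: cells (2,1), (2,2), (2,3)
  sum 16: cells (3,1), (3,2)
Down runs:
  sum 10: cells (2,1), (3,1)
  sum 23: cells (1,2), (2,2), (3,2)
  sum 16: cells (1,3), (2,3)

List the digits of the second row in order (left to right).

3 6 7

17 in 2 cells must be {8,9}; 16 in 2 cells must be {7,9}; 23 in 3 cells must be {6,8,9}.
The 17 across and the 16 down share only 9, so (1,3) = 9.
(2,3) = 16 − 9 = 7 completes the 16 down.
Intersecting the 16 across with the 23 down forces (3,2) = 9.
(1,2) = 17 − 9 = 8 completes the 17 across.
(2,2) = 23 − 17 = 6 completes the 23 down.
(3,1) = 16 − 9 = 7 completes the 16 across.
(2,1) = 16 − 13 = 3 completes the 16 across.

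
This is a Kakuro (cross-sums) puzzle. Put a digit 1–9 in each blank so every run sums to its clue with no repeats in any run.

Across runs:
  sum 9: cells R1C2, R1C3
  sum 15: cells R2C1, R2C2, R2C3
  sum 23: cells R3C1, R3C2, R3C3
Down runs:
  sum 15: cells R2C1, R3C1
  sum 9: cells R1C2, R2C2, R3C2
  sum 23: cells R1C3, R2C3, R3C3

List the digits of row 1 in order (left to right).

1, 8

23 in 3 cells must be {6,8,9}.
Only 6 fits R3C2 under both its across sum 23 and down sum 9.
Nothing is forced directly, so branch on R1C2, whose candidates are 1 or 2. If R1C2 = 2: then R1C3 would have to be in {7} for the 9 across but in {6,8,9} for the 23 down — contradiction. So R1C2 = 1.
R1C3 = 9 − 1 = 8 completes the 9 across.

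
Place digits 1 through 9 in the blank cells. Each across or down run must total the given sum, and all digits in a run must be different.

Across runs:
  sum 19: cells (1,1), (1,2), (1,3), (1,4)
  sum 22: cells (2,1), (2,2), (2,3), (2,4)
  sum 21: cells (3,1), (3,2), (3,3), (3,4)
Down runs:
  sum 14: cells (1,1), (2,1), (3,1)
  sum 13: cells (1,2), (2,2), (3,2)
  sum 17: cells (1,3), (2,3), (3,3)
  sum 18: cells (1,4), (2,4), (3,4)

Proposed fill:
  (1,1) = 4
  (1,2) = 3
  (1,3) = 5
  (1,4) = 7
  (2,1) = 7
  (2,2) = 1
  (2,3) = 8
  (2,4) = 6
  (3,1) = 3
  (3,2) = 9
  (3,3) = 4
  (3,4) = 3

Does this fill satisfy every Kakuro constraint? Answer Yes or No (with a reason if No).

No — the down run (1,4)–(3,4) sums to 16, not 18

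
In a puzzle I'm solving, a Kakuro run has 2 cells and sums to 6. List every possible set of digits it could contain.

2 distinct digits from 1–9 sum between 3 and 17.

{1,5}; {2,4}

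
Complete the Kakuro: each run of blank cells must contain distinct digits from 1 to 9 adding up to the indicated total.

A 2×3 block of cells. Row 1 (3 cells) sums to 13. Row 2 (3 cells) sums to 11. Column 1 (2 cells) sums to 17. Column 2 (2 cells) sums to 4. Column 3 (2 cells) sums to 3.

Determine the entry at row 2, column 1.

8

17 in 2 cells must be {8,9}; 4 in 2 cells must be {1,3}; 3 in 2 cells must be {1,2}.
The 11 across and the 17 down share only 8, so (2,1) = 8.
Given what's placed, (2,2) must be 1 to fit the 11 across and 4 down.
(2,3) = 11 − 9 = 2 completes the 11 across.
(1,1) = 17 − 8 = 9 completes the 17 down.
(1,2) = 4 − 1 = 3 completes the 4 down.
(1,3) = 13 − 12 = 1 completes the 13 across.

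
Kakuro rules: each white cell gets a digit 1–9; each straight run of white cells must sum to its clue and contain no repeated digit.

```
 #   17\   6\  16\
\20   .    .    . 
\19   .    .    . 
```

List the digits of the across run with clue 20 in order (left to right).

9 4 7

17 in 2 cells must be {8,9}; 16 in 2 cells must be {7,9}.
Nothing is forced directly, so branch on R1C2, whose candidates are 4 or 5. If R1C2 = 5: then R2C2 would have to be in {2,3,4,5,6,7,8,9} for the 19 across but in {1} for the 6 down — contradiction. So R1C2 = 4.
Given what's placed, R1C1 must be 9 to fit the 20 across and 17 down.
R1C3 = 20 − 13 = 7 completes the 20 across.
R2C1 = 17 − 9 = 8 completes the 17 down.
R2C2 = 6 − 4 = 2 completes the 6 down.
R2C3 = 19 − 10 = 9 completes the 19 across.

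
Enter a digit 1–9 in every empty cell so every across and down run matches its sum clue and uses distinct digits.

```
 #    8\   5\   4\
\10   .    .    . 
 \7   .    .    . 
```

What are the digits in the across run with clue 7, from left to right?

2 4 1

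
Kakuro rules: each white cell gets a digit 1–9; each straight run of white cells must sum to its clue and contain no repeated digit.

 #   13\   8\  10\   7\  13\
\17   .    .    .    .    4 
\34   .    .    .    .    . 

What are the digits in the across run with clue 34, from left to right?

6 7 8 4 9

34 in 5 cells must be {4,6,7,8,9}.
Given what's placed, R1C1 must be 7 to fit the 17 across and 13 down.
R2C1 = 13 − 7 = 6 completes the 13 down.
Given what's placed, R2C2 must be 7 to fit the 34 across and 8 down.
Given what's placed, R2C4 must be 4 to fit the 34 across and 7 down.
R2C5 = 13 − 4 = 9 completes the 13 down.
R1C2 = 8 − 7 = 1 completes the 8 down.
R1C4 = 7 − 4 = 3 completes the 7 down.
R2C3 = 34 − 26 = 8 completes the 34 across.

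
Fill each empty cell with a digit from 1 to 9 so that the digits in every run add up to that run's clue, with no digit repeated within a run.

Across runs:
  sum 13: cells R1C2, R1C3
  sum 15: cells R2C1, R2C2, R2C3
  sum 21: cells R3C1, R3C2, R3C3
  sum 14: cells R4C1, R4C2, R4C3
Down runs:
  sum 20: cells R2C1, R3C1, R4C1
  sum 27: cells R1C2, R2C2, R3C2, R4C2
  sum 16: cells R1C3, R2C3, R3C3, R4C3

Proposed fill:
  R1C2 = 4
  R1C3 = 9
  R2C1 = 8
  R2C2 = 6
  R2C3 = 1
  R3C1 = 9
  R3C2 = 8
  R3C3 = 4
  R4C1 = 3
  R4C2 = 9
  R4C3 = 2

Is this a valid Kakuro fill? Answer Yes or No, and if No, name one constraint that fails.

Yes

Across: 4+9=13; 8+6+1=15; 9+8+4=21; 3+9+2=14. Down: 8+9+3=20; 4+6+8+9=27; 9+1+4+2=16. No digit repeats within any run.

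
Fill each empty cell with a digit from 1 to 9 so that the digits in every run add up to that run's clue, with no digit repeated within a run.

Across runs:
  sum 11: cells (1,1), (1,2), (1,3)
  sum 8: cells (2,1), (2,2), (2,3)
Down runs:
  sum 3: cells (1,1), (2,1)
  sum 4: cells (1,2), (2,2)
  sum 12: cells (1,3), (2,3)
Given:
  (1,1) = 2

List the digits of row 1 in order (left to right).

2 1 8

3 in 2 cells must be {1,2}; 4 in 2 cells must be {1,3}.
(2,1) = 3 − 2 = 1 completes the 3 down.
Given what's placed, (2,2) must be 3 to fit the 8 across and 4 down.
(2,3) = 8 − 4 = 4 completes the 8 across.
(1,2) = 4 − 3 = 1 completes the 4 down.
(1,3) = 11 − 3 = 8 completes the 11 across.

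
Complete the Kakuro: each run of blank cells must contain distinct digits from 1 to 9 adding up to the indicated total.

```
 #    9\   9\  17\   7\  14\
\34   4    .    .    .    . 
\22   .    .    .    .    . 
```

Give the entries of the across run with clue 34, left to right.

4 7 9 6 8

34 in 5 cells must be {4,6,7,8,9}; 17 in 2 cells must be {8,9}.
Given what's placed, R1C4 must be 6 to fit the 34 across and 7 down.
R2C1 = 9 − 4 = 5 completes the 9 down.
R2C4 = 7 − 6 = 1 completes the 7 down.
No cell is forced outright now. R1C2 can only be 7 or 8 (the digits allowed by both its 34 across and its 9 down). If R1C2 = 8: that forces R1C3 = 9, after which R1C5 would have to be in {7} for the 34 across but in {5,6,8,9} for the 14 down — contradiction. So R1C2 = 7.
R2C2 = 9 − 7 = 2 completes the 9 down.
R2C3 = 8: the only remaining digit allowed by both the 22 across and the 17 down.
R2C5 = 22 − 16 = 6 completes the 22 across.
R1C3 = 17 − 8 = 9 completes the 17 down.
R1C5 = 34 − 26 = 8 completes the 34 across.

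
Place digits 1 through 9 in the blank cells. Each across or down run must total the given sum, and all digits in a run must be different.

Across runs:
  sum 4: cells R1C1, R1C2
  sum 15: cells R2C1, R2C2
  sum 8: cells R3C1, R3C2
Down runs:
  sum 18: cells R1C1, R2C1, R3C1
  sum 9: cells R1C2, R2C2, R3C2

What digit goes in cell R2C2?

6

4 in 2 cells must be {1,3}.
The 15 across and the 9 down share only 6, so R2C2 = 6.
Given what's placed, R1C2 must be 1 to fit the 4 across and 9 down.
R2C1 = 15 − 6 = 9 completes the 15 across.
R3C2 = 9 − 7 = 2 completes the 9 down.
R1C1 = 4 − 1 = 3 completes the 4 across.
R3C1 = 8 − 2 = 6 completes the 8 across.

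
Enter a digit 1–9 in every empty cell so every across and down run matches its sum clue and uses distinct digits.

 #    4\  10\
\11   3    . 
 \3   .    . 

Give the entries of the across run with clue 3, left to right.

1 2

3 in 2 cells must be {1,2}; 4 in 2 cells must be {1,3}.
R1C2 = 11 − 3 = 8 completes the 11 across.
R2C1 = 4 − 3 = 1 completes the 4 down.
R2C2 = 3 − 1 = 2 completes the 3 across.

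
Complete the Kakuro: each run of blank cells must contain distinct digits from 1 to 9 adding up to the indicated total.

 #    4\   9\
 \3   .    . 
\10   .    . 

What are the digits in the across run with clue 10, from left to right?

3 in 2 cells must be {1,2}; 4 in 2 cells must be {1,3}.
The 3 across and the 4 down share only 1, so R1C1 = 1.
R1C2 = 3 − 1 = 2 completes the 3 across.
R2C1 = 4 − 1 = 3 completes the 4 down.
R2C2 = 10 − 3 = 7 completes the 10 across.

3, 7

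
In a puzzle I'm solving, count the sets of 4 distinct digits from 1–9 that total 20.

12

4 distinct digits from 1–9 sum between 10 and 30.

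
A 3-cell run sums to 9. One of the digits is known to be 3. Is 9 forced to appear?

No

Counterexample: {1,3,5} sums to 9 under that restriction without using 9.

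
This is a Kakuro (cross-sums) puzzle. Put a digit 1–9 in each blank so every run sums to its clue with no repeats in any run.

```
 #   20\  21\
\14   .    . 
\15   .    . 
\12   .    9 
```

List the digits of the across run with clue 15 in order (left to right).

R3C1 = 12 − 9 = 3 completes the 12 across.
No cell is forced outright now. R1C1 can only be 8 or 9 (the digits allowed by both its 14 across and its 20 down). If R1C1 = 8: then R1C2 would have to be in {6} for the 14 across but in {4,5,7,8} for the 21 down — contradiction. So R1C1 = 9.
R1C2 = 14 − 9 = 5 completes the 14 across.
R2C1 = 20 − 12 = 8 completes the 20 down.
R2C2 = 15 − 8 = 7 completes the 15 across.

8 7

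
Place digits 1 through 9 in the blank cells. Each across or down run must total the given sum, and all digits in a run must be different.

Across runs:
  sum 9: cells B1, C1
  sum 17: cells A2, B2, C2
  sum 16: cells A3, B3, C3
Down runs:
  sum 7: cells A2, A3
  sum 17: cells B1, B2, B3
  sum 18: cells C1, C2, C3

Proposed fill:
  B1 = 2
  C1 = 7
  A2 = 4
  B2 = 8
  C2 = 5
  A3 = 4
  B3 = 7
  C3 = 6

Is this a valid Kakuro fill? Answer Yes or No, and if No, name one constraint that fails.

No — the down run A2–A3 sums to 8, not 7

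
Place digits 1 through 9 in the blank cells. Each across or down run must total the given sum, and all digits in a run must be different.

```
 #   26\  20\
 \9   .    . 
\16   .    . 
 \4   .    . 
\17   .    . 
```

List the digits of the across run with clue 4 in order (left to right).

16 in 2 cells must be {7,9}; 4 in 2 cells must be {1,3}; 17 in 2 cells must be {8,9}.
Only 3 fits R3C1 under both its across sum 4 and down sum 26.
R3C2 = 4 − 3 = 1 completes the 4 across.

3 1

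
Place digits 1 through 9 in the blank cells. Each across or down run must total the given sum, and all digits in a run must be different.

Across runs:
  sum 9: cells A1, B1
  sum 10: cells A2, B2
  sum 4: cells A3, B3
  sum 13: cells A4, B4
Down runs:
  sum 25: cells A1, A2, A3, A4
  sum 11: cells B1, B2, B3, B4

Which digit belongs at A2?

9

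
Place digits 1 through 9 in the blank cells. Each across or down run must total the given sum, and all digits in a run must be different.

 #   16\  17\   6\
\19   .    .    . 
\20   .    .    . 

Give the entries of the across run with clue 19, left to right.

16 in 2 cells must be {7,9}; 17 in 2 cells must be {8,9}.
Nothing is forced directly, so branch on R2C3, whose candidates are 4 or 5. If R2C3 = 5: then R1C3 would have to be in {2,3,4,5,6,7,8,9} for the 19 across but in {1} for the 6 down — contradiction. So R2C3 = 4.
R1C3 = 6 − 4 = 2 completes the 6 down.
Given what's placed, R2C2 must be 9 to fit the 20 across and 17 down.
R1C1 = 9: the only remaining digit allowed by both the 19 across and the 16 down.
R1C2 = 19 − 11 = 8 completes the 19 across.
R2C1 = 20 − 13 = 7 completes the 20 across.

9 8 2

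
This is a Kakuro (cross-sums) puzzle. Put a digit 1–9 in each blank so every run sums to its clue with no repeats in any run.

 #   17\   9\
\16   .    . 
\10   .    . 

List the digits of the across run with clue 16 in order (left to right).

9 7

16 in 2 cells must be {7,9}; 17 in 2 cells must be {8,9}.
The 16 across and the 17 down share only 9, so R1C1 = 9.
R1C2 = 16 − 9 = 7 completes the 16 across.
R2C1 = 17 − 9 = 8 completes the 17 down.
R2C2 = 10 − 8 = 2 completes the 10 across.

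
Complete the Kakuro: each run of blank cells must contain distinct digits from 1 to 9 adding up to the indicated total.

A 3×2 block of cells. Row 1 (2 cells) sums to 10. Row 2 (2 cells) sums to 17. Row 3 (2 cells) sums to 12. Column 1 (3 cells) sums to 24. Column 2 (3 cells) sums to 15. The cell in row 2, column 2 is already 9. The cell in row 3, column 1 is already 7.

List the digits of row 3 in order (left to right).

7, 5

17 in 2 cells must be {8,9}; 24 in 3 cells must be {7,8,9}.
(2,1) = 17 − 9 = 8 completes the 17 across.
(3,2) = 12 − 7 = 5 completes the 12 across.
(1,1) = 24 − 15 = 9 completes the 24 down.
(1,2) = 10 − 9 = 1 completes the 10 across.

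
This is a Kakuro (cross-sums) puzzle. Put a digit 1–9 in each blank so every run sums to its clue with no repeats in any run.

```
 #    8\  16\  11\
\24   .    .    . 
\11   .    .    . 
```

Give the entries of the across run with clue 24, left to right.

7 9 8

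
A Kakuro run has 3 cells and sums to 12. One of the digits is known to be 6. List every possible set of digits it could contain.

{1,5,6}; {2,4,6}

3 distinct digits from 1–9 sum between 6 and 24.
Keeping only sets containing 6.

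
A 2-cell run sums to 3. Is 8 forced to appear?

The only way to make 3 from 2 distinct digits is {1,2}, which does not contain 8.

No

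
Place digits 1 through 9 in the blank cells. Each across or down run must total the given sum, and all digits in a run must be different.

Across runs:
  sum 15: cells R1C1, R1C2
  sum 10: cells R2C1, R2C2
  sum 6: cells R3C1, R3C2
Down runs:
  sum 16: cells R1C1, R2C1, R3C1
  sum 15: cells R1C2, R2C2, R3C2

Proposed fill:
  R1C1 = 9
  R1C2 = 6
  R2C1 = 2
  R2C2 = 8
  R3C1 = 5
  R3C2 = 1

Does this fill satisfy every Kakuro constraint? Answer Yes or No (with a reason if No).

Across: 9+6=15; 2+8=10; 5+1=6. Down: 9+2+5=16; 6+8+1=15. No digit repeats within any run.

Yes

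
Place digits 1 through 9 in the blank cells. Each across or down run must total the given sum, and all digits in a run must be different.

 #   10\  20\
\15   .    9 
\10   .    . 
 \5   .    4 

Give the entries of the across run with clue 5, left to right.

1, 4

R1C1 = 15 − 9 = 6 completes the 15 across.
R2C2 = 20 − 13 = 7 completes the 20 down.
R3C1 = 5 − 4 = 1 completes the 5 across.
R2C1 = 10 − 7 = 3 completes the 10 across.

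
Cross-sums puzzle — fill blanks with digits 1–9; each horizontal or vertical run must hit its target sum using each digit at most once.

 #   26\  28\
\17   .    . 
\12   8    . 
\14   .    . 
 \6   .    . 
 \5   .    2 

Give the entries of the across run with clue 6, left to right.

17 in 2 cells must be {8,9}.
Given what's placed, R1C1 must be 9 to fit the 17 across and 26 down.
R1C2 = 17 − 9 = 8 completes the 17 across.
R2C2 = 12 − 8 = 4 completes the 12 across.
R4C2 = 5: the only remaining digit allowed by both the 6 across and the 28 down.
R5C1 = 5 − 2 = 3 completes the 5 across.
Given what's placed, R3C1 must be 5 to fit the 14 across and 26 down.
R3C2 = 14 − 5 = 9 completes the 14 across.
R4C1 = 6 − 5 = 1 completes the 6 across.

1 5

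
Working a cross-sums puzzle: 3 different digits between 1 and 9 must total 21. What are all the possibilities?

{4,8,9}; {5,7,9}; {6,7,8}

3 distinct digits from 1–9 sum between 6 and 24.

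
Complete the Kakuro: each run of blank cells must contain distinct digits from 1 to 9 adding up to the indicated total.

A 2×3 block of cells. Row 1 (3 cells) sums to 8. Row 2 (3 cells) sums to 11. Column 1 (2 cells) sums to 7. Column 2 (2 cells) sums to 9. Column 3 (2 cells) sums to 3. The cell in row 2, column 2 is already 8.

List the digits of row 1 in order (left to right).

5, 1, 2

3 in 2 cells must be {1,2}.
(1,2) = 9 − 8 = 1 completes the 9 down.
(1,3) = 2: the only remaining digit allowed by both the 8 across and the 3 down.
(2,3) = 3 − 2 = 1 completes the 3 down.
(1,1) = 8 − 3 = 5 completes the 8 across.
(2,1) = 11 − 9 = 2 completes the 11 across.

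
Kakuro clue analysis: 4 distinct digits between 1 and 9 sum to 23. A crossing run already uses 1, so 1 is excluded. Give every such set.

{2,4,8,9}; {2,5,7,9}; {2,6,7,8}; {3,4,7,9}; {3,5,6,9}; {3,5,7,8}; {4,5,6,8}

4 distinct digits from 1–9 sum between 10 and 30.
Dropping sets that contain 1.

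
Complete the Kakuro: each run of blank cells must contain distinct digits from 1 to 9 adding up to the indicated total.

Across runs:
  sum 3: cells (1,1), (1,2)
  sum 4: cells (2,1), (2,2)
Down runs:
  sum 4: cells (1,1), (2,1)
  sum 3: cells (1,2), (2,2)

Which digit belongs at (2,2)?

1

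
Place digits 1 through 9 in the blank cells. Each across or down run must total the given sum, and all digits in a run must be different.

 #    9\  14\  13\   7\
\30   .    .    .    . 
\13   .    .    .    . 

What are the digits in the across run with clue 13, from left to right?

2 6 4 1

30 in 4 cells must be {6,7,8,9}.
Only 6 fits R1C4 under both its across sum 30 and down sum 7.
R2C4 = 7 − 6 = 1 completes the 7 down.
Nothing is forced directly, so branch on R1C1, whose candidates are 7 or 8. If R1C1 = 8: that forces R1C2 = 9, R1C3 = 7, after which R2C1 would have to be in {2,3,4,5,6,7} for the 13 across but in {1} for the 9 down — contradiction. So R1C1 = 7.
R2C1 = 9 − 7 = 2 completes the 9 down.
R2C2 = 6: the only remaining digit allowed by both the 13 across and the 14 down.
R2C3 = 13 − 9 = 4 completes the 13 across.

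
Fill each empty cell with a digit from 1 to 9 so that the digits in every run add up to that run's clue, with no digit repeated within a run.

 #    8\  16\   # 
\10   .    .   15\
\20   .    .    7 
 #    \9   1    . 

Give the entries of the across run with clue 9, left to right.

1 8

R2C1 = 5: the only remaining digit allowed by both the 20 across and the 8 down.
R2C2 = 20 − 12 = 8 completes the 20 across.
R3C3 = 9 − 1 = 8 completes the 9 across.
R1C1 = 8 − 5 = 3 completes the 8 down.
R1C2 = 10 − 3 = 7 completes the 10 across.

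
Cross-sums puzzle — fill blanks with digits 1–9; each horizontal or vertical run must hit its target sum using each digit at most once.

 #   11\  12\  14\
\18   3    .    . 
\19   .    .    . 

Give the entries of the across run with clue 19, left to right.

R2C1 = 11 − 3 = 8 completes the 11 down.
No cell is forced outright now. R1C2 can only be 7 or 8 or 9 (the digits allowed by both its 18 across and its 12 down). If R1C2 = 8: then R1C3 would have to be in {7} for the 18 across but in {5,6,8,9} for the 14 down — contradiction. If R1C2 = 9: that forces R1C3 = 6, after which R2C2 would have to be in {2,4,5,6,7,9} for the 19 across but in {3} for the 12 down — contradiction. So R1C2 = 7.
R1C3 = 18 − 10 = 8 completes the 18 across.
R2C2 = 12 − 7 = 5 completes the 12 down.
R2C3 = 19 − 13 = 6 completes the 19 across.

8 5 6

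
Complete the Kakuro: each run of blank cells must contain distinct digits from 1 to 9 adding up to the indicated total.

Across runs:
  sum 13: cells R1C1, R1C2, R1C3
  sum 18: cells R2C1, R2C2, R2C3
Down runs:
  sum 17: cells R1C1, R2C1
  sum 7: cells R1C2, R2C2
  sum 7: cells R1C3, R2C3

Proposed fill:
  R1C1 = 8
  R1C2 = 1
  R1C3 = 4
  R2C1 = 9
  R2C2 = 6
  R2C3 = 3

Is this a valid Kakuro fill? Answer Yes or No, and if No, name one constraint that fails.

Yes

Across: 8+1+4=13; 9+6+3=18. Down: 8+9=17; 1+6=7; 4+3=7. No digit repeats within any run.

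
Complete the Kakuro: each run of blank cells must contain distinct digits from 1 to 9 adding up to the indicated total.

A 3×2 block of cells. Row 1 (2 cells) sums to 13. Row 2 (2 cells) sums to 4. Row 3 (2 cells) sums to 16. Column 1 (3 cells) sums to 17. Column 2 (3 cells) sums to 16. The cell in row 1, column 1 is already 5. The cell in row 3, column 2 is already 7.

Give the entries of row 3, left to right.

4 in 2 cells must be {1,3}; 16 in 2 cells must be {7,9}.
(1,2) = 13 − 5 = 8 completes the 13 across.
Given what's placed, (2,1) must be 3 to fit the 4 across and 17 down.
(2,2) = 4 − 3 = 1 completes the 4 across.
(3,1) = 16 − 7 = 9 completes the 16 across.

9 7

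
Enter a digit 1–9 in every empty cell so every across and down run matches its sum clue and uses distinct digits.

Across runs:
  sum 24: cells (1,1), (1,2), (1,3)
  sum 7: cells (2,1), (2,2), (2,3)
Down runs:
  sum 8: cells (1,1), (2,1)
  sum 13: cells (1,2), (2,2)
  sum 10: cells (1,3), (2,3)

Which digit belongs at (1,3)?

8

24 in 3 cells must be {7,8,9}; 7 in 3 cells must be {1,2,4}.
The 24 across and the 8 down share only 7, so (1,1) = 7.
(2,1) = 8 − 7 = 1 completes the 8 down.
Given what's placed, (2,2) must be 4 to fit the 7 across and 13 down.
(2,3) = 7 − 5 = 2 completes the 7 across.
(1,2) = 13 − 4 = 9 completes the 13 down.
(1,3) = 24 − 16 = 8 completes the 24 across.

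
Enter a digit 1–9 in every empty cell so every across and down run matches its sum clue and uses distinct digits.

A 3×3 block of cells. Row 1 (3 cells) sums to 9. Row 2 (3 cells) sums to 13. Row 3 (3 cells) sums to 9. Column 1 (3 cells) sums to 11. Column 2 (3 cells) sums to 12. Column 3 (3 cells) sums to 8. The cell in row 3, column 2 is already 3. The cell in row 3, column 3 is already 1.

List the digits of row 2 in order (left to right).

2 7 4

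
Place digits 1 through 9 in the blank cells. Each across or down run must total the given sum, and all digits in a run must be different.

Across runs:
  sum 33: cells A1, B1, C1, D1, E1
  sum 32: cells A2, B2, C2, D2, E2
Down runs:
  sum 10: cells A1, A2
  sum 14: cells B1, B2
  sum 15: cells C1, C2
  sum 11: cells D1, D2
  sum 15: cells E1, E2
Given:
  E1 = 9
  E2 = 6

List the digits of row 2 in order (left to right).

2 9 8 7 6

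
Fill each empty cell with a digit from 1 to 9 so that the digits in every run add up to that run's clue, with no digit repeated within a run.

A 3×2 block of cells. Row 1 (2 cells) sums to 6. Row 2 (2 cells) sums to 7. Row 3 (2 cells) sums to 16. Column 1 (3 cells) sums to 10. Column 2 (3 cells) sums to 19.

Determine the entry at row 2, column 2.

6

16 in 2 cells must be {7,9}.
The 16 across and the 10 down share only 7, so (3,1) = 7.
(3,2) = 16 − 7 = 9 completes the 16 across.
Nothing is forced directly, so branch on (1,1), whose candidates are 1 or 2. If (1,1) = 1: then (1,2) would have to be in {5} for the 6 across but in {2,3,4,6,7,8} for the 19 down — contradiction. So (1,1) = 2.
(1,2) = 6 − 2 = 4 completes the 6 across.
(2,1) = 10 − 9 = 1 completes the 10 down.
(2,2) = 7 − 1 = 6 completes the 7 across.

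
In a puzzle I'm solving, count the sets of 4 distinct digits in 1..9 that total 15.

6

4 distinct digits from 1–9 sum between 10 and 30.
Enumerating: {1,2,3,9}, {1,2,4,8}, {1,2,5,7}, {1,3,4,7}, {1,3,5,6}, {2,3,4,6}.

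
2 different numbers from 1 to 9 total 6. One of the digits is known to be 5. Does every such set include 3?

The only way to make 6 from 2 distinct digits under that restriction is {1,5}, which does not contain 3.

No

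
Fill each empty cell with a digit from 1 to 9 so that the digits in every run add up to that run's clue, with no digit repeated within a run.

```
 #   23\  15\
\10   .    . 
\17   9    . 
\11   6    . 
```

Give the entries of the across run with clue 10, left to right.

8 2

17 in 2 cells must be {8,9}; 23 in 3 cells must be {6,8,9}.
R1C1 = 23 − 15 = 8 completes the 23 down.
R1C2 = 10 − 8 = 2 completes the 10 across.
R2C2 = 17 − 9 = 8 completes the 17 across.
R3C2 = 11 − 6 = 5 completes the 11 across.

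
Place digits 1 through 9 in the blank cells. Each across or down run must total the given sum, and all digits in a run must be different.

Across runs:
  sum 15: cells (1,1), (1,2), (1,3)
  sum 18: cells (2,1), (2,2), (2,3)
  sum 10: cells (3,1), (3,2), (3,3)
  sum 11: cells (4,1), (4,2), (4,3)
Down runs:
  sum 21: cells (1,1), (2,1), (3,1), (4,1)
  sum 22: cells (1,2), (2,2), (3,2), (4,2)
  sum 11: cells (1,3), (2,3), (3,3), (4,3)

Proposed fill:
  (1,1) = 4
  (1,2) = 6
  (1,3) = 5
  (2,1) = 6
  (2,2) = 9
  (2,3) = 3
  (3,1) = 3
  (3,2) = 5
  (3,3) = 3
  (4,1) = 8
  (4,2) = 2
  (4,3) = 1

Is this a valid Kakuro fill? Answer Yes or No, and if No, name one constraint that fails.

No — the across run (3,1)–(3,3) sums to 11, not 10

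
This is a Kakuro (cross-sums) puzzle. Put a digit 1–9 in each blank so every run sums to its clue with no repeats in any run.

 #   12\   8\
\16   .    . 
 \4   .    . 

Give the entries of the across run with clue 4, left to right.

3 1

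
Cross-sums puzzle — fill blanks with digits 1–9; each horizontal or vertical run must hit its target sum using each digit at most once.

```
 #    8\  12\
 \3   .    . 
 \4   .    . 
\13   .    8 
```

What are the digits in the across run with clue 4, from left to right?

3 in 2 cells must be {1,2}; 4 in 2 cells must be {1,3}.
Given what's placed, R1C2 must be 1 to fit the 3 across and 12 down.
R2C2 = 12 − 9 = 3 completes the 12 down.
R3C1 = 13 − 8 = 5 completes the 13 across.
R1C1 = 3 − 1 = 2 completes the 3 across.
R2C1 = 4 − 3 = 1 completes the 4 across.

1 3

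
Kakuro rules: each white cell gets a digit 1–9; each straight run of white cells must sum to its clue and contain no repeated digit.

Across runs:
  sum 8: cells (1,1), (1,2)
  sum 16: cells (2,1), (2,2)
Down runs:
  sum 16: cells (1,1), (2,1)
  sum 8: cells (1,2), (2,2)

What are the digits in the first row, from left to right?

7 1

16 in 2 cells must be {7,9}.
The 8 across and the 16 down share only 7, so (1,1) = 7.
(1,2) = 8 − 7 = 1 completes the 8 across.
(2,1) = 16 − 7 = 9 completes the 16 down.
(2,2) = 16 − 9 = 7 completes the 16 across.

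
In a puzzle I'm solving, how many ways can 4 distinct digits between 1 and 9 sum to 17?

9

4 distinct digits from 1–9 sum between 10 and 30.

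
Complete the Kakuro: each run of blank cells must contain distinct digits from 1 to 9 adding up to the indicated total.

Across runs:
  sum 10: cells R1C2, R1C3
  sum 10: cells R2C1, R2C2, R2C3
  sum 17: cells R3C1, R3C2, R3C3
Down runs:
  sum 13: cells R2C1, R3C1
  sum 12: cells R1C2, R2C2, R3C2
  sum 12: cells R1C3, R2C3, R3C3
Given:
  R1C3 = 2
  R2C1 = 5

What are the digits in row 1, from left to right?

8 2

R1C2 = 10 − 2 = 8 completes the 10 across.
R3C1 = 13 − 5 = 8 completes the 13 down.
R3C2 = 3: the only remaining digit allowed by both the 17 across and the 12 down.
R3C3 = 17 − 11 = 6 completes the 17 across.
R2C2 = 12 − 11 = 1 completes the 12 down.
R2C3 = 10 − 6 = 4 completes the 10 across.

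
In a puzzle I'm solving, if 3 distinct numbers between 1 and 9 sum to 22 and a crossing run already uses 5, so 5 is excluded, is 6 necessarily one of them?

The only way to make 22 from 3 distinct digits under that restriction is {6,7,9}, which contains 6.

Yes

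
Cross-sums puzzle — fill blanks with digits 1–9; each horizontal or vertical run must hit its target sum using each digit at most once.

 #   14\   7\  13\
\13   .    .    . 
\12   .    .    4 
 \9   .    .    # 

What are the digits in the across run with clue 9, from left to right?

5 4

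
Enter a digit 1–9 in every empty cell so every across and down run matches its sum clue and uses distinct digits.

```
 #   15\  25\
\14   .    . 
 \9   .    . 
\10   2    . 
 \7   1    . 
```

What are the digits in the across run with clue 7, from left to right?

1, 6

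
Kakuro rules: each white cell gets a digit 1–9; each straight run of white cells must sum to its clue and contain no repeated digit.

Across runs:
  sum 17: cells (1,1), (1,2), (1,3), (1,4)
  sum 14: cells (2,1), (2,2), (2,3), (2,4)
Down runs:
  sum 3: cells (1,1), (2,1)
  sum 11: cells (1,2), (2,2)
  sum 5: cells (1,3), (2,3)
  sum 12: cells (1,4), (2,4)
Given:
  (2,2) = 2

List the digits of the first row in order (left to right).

3 in 2 cells must be {1,2}.
(1,2) = 11 − 2 = 9 completes the 11 down.
Given what's placed, (2,1) must be 1 to fit the 14 across and 3 down.
(1,1) = 3 − 1 = 2 completes the 3 down.
Given what's placed, (1,3) must be 1 to fit the 17 across and 5 down.
(1,4) = 17 − 12 = 5 completes the 17 across.
(2,3) = 5 − 1 = 4 completes the 5 down.
(2,4) = 14 − 7 = 7 completes the 14 across.

2, 9, 1, 5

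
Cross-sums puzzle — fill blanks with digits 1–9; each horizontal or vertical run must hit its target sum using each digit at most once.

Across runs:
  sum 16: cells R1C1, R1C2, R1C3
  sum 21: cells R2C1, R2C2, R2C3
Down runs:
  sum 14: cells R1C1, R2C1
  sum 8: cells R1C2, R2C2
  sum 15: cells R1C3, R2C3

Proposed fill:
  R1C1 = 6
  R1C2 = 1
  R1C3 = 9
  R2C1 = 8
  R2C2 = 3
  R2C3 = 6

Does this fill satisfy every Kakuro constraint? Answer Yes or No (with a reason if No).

No — the down run R1C2–R2C2 sums to 4, not 8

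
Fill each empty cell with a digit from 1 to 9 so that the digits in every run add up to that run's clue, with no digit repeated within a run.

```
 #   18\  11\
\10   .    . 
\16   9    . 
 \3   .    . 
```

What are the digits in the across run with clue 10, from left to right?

7 3

16 in 2 cells must be {7,9}; 3 in 2 cells must be {1,2}.
R2C2 = 16 − 9 = 7 completes the 16 across.
Given what's placed, R3C2 must be 1 to fit the 3 across and 11 down.
R1C2 = 11 − 8 = 3 completes the 11 down.
R3C1 = 3 − 1 = 2 completes the 3 across.
R1C1 = 10 − 3 = 7 completes the 10 across.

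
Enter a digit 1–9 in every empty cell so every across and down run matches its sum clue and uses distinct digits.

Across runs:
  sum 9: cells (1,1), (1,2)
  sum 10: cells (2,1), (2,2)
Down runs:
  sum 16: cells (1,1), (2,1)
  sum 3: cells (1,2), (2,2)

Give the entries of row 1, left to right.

7 2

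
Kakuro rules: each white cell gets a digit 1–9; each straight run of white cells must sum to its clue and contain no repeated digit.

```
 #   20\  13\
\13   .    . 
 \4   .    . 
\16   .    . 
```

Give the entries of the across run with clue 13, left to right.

8, 5

4 in 2 cells must be {1,3}; 16 in 2 cells must be {7,9}.
The 4 across and the 20 down share only 3, so R2C1 = 3.
R2C2 = 4 − 3 = 1 completes the 4 across.
Given what's placed, R3C1 must be 9 to fit the 16 across and 20 down.
R3C2 = 16 − 9 = 7 completes the 16 across.
R1C1 = 20 − 12 = 8 completes the 20 down.
R1C2 = 13 − 8 = 5 completes the 13 across.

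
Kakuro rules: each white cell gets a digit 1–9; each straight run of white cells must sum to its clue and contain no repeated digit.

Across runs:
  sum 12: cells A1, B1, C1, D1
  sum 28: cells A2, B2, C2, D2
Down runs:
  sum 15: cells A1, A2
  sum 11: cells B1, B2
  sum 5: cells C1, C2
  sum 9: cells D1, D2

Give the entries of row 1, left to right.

6 3 1 2

Only 6 fits A1 under both its across sum 12 and down sum 15.
A2 = 15 − 6 = 9 completes the 15 down.
Given what's placed, C2 must be 4 to fit the 28 across and 5 down.
C1 = 5 − 4 = 1 completes the 5 down.
No cell is forced outright now. B2 can only be 7 or 8 (the digits allowed by both its 28 across and its 11 down). If B2 = 7: then B1 would have to be in {2,3} for the 12 across but in {4} for the 11 down — contradiction. So B2 = 8.
B1 = 11 − 8 = 3 completes the 11 down.
D1 = 12 − 10 = 2 completes the 12 across.
D2 = 28 − 21 = 7 completes the 28 across.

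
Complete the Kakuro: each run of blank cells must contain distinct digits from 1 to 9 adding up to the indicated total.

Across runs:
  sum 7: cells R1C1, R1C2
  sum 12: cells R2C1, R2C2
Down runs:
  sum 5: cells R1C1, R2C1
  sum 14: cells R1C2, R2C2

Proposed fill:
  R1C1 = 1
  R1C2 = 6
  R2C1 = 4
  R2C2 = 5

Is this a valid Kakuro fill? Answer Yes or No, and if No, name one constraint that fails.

No — the down run R1C2–R2C2 sums to 11, not 14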